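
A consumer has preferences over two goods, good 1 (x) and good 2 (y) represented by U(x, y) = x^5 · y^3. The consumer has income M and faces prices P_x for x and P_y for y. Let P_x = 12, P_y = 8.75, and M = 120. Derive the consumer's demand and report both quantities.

x* = 6.25, y* = 5.1429

MU_x/MU_y = (5·y)/(3·x); tangency sets this equal to P_x/P_y.
So 5·P_y·y = 3·P_x·x; combined with the budget, a share 0.625 of income goes to x.
Demand: x*(P_x,P_y,M) = 0.625·M/P_x and y* = 0.375·M/P_y.
At P_x=12, P_y=8.75, M=120: x* = 0.625·120/12 = 6.25, y* = 5.1429.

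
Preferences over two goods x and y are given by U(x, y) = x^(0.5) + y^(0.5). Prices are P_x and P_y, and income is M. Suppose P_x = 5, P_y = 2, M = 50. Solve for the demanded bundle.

x* = 2.8571, y* = 17.8571

MRS = MU_x/MU_y = (y/x)^(0.5). Set equal to P_x/P_y.
Solve for the ratio: y/x = [P_x/P_y]^(2).
With the ratio pinned down, the budget gives x* = M/(P_x + P_y·(y/x)) and y* = (y/x)·x*.
Numerically y/x = 6.25, so x* = 50/(5 + 2·6.25) = 2.8571 and y* = 6.25·2.8571 = 17.8571.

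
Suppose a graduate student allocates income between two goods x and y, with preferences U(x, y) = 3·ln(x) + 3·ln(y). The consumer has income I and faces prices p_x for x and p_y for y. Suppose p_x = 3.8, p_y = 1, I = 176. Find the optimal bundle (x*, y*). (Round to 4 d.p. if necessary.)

MU_x/MU_y = (3·y)/(3·x); tangency sets this equal to p_x/p_y.
So 3·p_y·y = 3·p_x·x; combined with the budget, a share 0.5 of income goes to x.
Demand: x*(p_x,p_y,I) = 0.5·I/p_x and y* = 0.5·I/p_y.
At p_x=3.8, p_y=1, I=176: x* = 0.5·176/3.8 = 23.1579, y* = 88.

x* = 23.1579, y* = 88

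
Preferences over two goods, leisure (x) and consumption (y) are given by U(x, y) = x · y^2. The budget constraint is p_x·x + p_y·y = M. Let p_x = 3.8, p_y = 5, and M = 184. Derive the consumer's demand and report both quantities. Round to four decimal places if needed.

x* = 16.1404, y* = 24.5333

The MRS is (1/2)·y/x. Set MRS = p_x/p_y.
So p_y·y = 2·p_x·x; combined with the budget, a share 1/3 of income goes to x.
Demand: x*(p_x,p_y,M) = 1/3·M/p_x and y* = 2/3·M/p_y.
At p_x=3.8, p_y=5, M=184: x* = 1/3·184/3.8 = 16.1404, y* = 24.5333.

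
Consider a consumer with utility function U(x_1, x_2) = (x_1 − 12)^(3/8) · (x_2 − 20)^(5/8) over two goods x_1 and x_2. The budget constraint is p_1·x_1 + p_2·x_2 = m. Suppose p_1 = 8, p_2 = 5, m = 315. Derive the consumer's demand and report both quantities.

This is Cobb-Douglas in (x_1−12, x_2−20): tangency gives 0.375·p_2·(x_2−20) = 0.625·p_1·(x_1−12).
Substituting into the budget: x_1* = 12 + 0.375·(m − 12·p_1 − 20·p_2)/p_1, and x_2* = 20 + 0.625·(…)/p_2.
Discretionary income = 315 − 12·8 − 20·5 = 119; x_1* = 12 + 0.375·119/8 = 17.5781; x_2* = 20 + 0.625·119/5 = 34.875.

x_1* = 17.5781, x_2* = 34.875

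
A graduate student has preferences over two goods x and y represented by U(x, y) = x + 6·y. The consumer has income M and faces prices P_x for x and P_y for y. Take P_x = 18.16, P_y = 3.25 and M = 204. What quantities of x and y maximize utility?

Linear utility — the consumer picks whichever good has higher MU/price: 1/18.16 = 0.0551 vs 6/3.25 = 1.8462.
y gives more utility per dollar, so spend all income on y: y* = M/P_y, x* = 0.
Numerically: x* = 0, y* = 62.7692.

x* = 0, y* = 62.7692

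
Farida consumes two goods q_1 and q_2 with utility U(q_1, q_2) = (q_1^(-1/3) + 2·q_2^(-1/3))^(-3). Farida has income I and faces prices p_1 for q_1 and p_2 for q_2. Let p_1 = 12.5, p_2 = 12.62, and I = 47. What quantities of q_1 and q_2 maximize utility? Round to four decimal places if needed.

q_1* = 1.3999, q_2* = 2.3376

From the CES first-order condition, (1/2)·(q_2/q_1)^(4/3) = p_1/p_2.
Hence q_2/q_1 = (2·p_1/p_2)^(1/(4/3)), i.e. raised to the 0.75 power.
With the ratio pinned down, the budget gives q_1* = I/(p_1 + p_2·(q_2/q_1)) and q_2* = (q_2/q_1)·q_1*.
Numerically q_2/q_1 = 1.669785, so q_1* = 47/(12.5 + 12.62·1.669785) = 1.3999 and q_2* = 1.669785·1.3999 = 2.3376.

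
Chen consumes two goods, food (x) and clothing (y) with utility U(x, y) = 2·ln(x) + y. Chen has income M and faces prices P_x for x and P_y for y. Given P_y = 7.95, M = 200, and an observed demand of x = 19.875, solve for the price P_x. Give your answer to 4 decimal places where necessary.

P_x = 0.8

MU_x = 2/x, MU_y = 1. Tangency: 2/x = P_x/P_y.
So x*(P_x,P_y) = 2·P_y/P_x, independent of income; and y* = (M − 2·P_y)/P_y.
Set x* = 19.875 in the demand function and solve for P_x: P_x = 0.8.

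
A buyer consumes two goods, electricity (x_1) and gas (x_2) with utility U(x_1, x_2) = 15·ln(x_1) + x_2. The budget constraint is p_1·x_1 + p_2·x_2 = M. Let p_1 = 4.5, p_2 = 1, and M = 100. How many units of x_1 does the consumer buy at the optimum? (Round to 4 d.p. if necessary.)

At the given prices: x_1* = 15·1/4.5 = 3.3333.

x_1* = 3.3333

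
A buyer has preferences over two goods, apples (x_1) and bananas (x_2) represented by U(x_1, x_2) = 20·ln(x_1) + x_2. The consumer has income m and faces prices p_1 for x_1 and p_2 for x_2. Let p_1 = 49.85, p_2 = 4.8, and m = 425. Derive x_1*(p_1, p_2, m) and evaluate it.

x_1* = 1.9258

Set MRS = p_1/p_2: (20/x_1)/1 = p_1/p_2.
So x_1*(p_1,p_2) = 20·p_2/p_1, independent of income; and x_2* = (m − 20·p_2)/p_2.
At the given prices: x_1* = 20·4.8/49.85 = 1.9258.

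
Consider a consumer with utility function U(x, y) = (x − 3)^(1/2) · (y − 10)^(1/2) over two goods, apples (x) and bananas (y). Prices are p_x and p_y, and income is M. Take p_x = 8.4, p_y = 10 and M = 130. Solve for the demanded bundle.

x* = 3.2857, y* = 10.24

This is Cobb-Douglas in (x−3, y−10): tangency gives 0.5·p_y·(y−10) = 0.5·p_x·(x−3).
Substituting into the budget: x* = 3 + 0.5·(M − 3·p_x − 10·p_y)/p_x, and y* = 10 + 0.5·(…)/p_y.
Discretionary income = 130 − 3·8.4 − 10·10 = 4.8; x* = 3 + 0.5·4.8/8.4 = 3.2857; y* = 10 + 0.5·4.8/10 = 10.24.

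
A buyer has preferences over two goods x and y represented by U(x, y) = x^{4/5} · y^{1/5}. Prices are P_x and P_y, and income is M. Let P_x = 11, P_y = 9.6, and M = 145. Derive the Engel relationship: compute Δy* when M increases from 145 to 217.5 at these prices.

The MRS is 4·y/x. Set MRS = P_x/P_y.
So 0.8·P_y·y = 0.2·P_x·x; combined with the budget, a share 0.8 of income goes to x.
Demand: x*(P_x,P_y,M) = 0.8·M/P_x and y* = 0.2·M/P_y.
At P_x=11, P_y=9.6, M=145: y* = 0.2·145/9.6 = 3.0208.
At M' = 217.5: y* = 4.5312. Change: 4.5312 − 3.0208 = 1.5104.

Δy* = 1.5104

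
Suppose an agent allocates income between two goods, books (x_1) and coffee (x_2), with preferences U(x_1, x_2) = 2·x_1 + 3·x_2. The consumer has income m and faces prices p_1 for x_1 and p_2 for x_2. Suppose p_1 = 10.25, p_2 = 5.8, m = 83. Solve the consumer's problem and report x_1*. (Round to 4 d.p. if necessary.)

x_2 gives more utility per dollar, so spend all income on x_2: x_2* = m/p_2, x_1* = 0.
Numerically: x_1* = 0, x_2* = 14.3103.

x_1* = 0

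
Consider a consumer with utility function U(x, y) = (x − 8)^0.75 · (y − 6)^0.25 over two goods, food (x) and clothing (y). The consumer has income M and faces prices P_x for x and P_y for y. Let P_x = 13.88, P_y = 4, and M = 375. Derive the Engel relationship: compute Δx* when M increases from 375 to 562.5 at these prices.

Δx* = 10.1315

This is Cobb-Douglas in (x−8, y−6): tangency gives 0.75·P_y·(y−6) = 0.25·P_x·(x−8).
Substituting into the budget: x* = 8 + 0.75·(M − 8·P_x − 6·P_y)/P_x, and y* = 6 + 0.25·(…)/P_y.
Discretionary income = 375 − 8·13.88 − 6·4 = 239.96; x* = 8 + 0.75·239.96/13.88 = 20.9661.
At M' = 562.5: x* = 31.0976. Change: 31.0976 − 20.9661 = 10.1315.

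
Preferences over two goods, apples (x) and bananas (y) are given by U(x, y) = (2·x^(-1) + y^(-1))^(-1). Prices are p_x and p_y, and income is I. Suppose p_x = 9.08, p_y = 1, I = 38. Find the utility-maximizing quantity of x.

MRS = MU_x/MU_y = 2·(y/x)^(2). Set equal to p_x/p_y.
Hence y/x = ((1/2)·p_x/p_y)^(1/(2)), i.e. raised to the 0.5 power.
With the ratio pinned down, the budget gives x* = I/(p_x + p_y·(y/x)) and y* = (y/x)·x*.
Numerically y/x = 2.130728, so x* = 38/(9.08 + 1·2.130728) = 3.3896.

x* = 3.3896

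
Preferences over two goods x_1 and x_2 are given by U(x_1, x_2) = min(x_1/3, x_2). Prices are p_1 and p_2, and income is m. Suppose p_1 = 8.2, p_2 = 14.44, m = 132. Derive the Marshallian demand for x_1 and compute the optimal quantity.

x_1* = 10.1434

Leontief preferences: the optimum is at the kink where x_1/3 = x_2/1, i.e. x_2 = (1/3)·x_1.
Budget: p_1·x_1 + p_2·(1/3)·x_1 = m, so (3·p_1 + p_2)·x_1 = 3·m.
Demand: x_1*(p_1,p_2,m) = 3·m/(3·p_1 + p_2), x_2* = m/(3·p_1 + p_2).
Here 3·8.2 + 14.44 = 39.04, giving x_1* = 10.1434.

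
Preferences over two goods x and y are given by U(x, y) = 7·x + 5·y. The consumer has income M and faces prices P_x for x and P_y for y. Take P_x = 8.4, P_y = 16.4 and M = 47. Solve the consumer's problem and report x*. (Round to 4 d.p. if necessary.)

x* = 5.5952

Linear utility — the consumer picks whichever good has higher MU/price: 7/8.4 = 0.8333 vs 5/16.4 = 0.3049.
x gives more utility per dollar, so spend all income on x: x* = M/P_x, y* = 0.
Numerically: x* = 5.5952, y* = 0.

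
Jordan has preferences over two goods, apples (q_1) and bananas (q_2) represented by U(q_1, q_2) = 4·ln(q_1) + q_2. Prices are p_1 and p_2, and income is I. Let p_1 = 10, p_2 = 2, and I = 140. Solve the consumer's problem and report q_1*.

MU_q_1 = 4/q_1, MU_q_2 = 1. Tangency: 4/q_1 = p_1/p_2.
So q_1*(p_1,p_2) = 4·p_2/p_1, independent of income; and q_2* = (I − 4·p_2)/p_2.
At the given prices: q_1* = 4·2/10 = 0.8.

q_1* = 0.8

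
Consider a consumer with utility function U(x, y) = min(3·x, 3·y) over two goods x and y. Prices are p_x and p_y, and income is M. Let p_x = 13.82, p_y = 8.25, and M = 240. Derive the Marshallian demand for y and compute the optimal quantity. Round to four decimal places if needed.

With perfect complements, no substitution: consume in ratio x:y = 3:3.
Budget: p_x·x + p_y·x = M, so (3·p_x + 3·p_y)·x = 3·M.
Demand: x*(p_x,p_y,M) = 3·M/(3·p_x + 3·p_y), y* = 3·M/(3·p_x + 3·p_y).
Here 3·13.82 + 3·8.25 = 66.21, giving y* = 10.8745.

y* = 10.8745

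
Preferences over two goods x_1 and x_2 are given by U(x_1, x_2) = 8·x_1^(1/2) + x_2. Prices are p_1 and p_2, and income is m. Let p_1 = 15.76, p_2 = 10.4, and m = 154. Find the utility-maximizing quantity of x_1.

x_1* = 6.9675

MU_x_1 = 4/√x_1, MU_x_2 = 1. Tangency: 4/√x_1 = p_1/p_2.
Thus x_1* = (4·p_2/p_1)² — independent of m — with the rest of income spent on x_2.
Plugging in: x_1* = (4·10.4/15.76)² = 6.9675.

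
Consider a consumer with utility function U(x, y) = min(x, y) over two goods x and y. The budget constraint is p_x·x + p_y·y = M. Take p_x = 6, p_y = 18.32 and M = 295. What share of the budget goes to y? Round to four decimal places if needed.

Leontief preferences: the optimum is at the kink where x/1 = y/1, i.e. y = x.
Budget: p_x·x + p_y·x = M, so (p_x + p_y)·x = M.
Demand: x*(p_x,p_y,M) = M/(p_x + p_y), y* = M/(p_x + p_y).
Here 6 + 18.32 = 24.32, giving x* = 12.1299 and y* = 12.1299.
Expenditure on y: 18.32·12.1299 = 222.2204; share = 0.7533.

share on y = 0.7533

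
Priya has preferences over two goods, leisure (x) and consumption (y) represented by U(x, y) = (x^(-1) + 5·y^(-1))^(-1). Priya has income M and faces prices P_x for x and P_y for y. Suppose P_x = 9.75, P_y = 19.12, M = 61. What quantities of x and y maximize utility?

x* = 1.5144, y* = 2.4181

Substitute y = (y/x)·x into the budget: x* = M/(P_x + P_y·(y/x)).
Numerically y/x = 1.596774, so x* = 61/(9.75 + 19.12·1.596774) = 1.5144 and y* = 1.596774·1.5144 = 2.4181.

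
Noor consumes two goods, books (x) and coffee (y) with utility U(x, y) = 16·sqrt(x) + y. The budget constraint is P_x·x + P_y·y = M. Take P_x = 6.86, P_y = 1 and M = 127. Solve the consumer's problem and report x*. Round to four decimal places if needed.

x* = 1.36

Set MRS = P_x/P_y: 8·x^(−1/2) = P_x/P_y.
Thus x* = (8·P_y/P_x)² — independent of M — with the rest of income spent on y.
Plugging in: x* = (8·1/6.86)² = 1.36.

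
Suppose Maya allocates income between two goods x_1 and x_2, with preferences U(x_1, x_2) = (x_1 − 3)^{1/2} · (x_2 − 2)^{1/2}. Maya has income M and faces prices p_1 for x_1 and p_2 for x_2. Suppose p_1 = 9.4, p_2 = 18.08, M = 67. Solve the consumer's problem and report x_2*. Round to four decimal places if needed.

MRS = (x_2−2)/(x_1−3). Tangency with p_1/p_2 gives x_2−2 = (p_1/p_2)·(x_1−3).
Substituting into the budget: x_1* = 3 + 0.5·(M − 3·p_1 − 2·p_2)/p_1, and x_2* = 2 + 0.5·(…)/p_2.
Discretionary income = 67 − 3·9.4 − 2·18.08 = 2.64; x_2* = 2 + 0.5·2.64/18.08 = 2.073.

x_2* = 2.073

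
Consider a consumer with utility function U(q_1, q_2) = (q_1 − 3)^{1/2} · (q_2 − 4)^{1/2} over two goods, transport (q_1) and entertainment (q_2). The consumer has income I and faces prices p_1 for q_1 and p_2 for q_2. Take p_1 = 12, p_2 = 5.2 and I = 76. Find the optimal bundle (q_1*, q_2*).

MRS = (q_2−4)/(q_1−3). Tangency with p_1/p_2 gives q_2−4 = (p_1/p_2)·(q_1−3).
After buying the subsistence bundle (3, 4), a share 0.5 of the remaining income goes to q_1: q_1* = 3 + 0.5·(I − 3p_1 − 4p_2)/p_1.
Discretionary income = 76 − 3·12 − 4·5.2 = 19.2; q_1* = 3 + 0.5·19.2/12 = 3.8; q_2* = 4 + 0.5·19.2/5.2 = 5.8462.

q_1* = 3.8, q_2* = 5.8462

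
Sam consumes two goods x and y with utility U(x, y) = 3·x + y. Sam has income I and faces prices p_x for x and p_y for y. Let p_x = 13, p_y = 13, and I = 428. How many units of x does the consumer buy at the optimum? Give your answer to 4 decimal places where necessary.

Numerically: x* = 32.9231, y* = 0.

x* = 32.9231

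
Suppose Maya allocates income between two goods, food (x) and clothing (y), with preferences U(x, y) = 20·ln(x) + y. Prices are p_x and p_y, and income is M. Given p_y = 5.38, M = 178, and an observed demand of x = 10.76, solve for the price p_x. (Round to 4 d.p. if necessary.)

p_x = 10

MU_x = 20/x, MU_y = 1. Tangency: 20/x = p_x/p_y.
So x*(p_x,p_y) = 20·p_y/p_x, independent of income; and y* = (M − 20·p_y)/p_y.
Set x* = 10.76 in the demand function and solve for p_x: p_x = 10.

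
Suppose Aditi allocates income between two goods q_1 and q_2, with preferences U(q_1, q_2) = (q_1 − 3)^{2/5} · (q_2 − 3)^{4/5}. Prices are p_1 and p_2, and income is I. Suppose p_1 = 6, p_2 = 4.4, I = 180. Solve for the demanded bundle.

Let q_1' = q_1−3, q_2' = q_2−3. MRS = (1/2)·q_2'/q_1' = p_1/p_2.
Substituting into the budget: q_1* = 3 + 1/3·(I − 3·p_1 − 3·p_2)/p_1, and q_2* = 3 + 2/3·(…)/p_2.
Discretionary income = 180 − 3·6 − 3·4.4 = 148.8; q_1* = 3 + 1/3·148.8/6 = 11.2667; q_2* = 3 + 2/3·148.8/4.4 = 25.5455.

q_1* = 11.2667, q_2* = 25.5455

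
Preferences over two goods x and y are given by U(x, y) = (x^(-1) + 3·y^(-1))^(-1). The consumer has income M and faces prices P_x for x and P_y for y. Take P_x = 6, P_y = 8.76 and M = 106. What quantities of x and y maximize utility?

x* = 5.7121, y* = 8.1881

MRS = MU_x/MU_y = (1/3)·(y/x)^(2). Set equal to P_x/P_y.
Solve for the ratio: y/x = [3·P_x/P_y]^(0.5).
With the ratio pinned down, the budget gives x* = M/(P_x + P_y·(y/x)) and y* = (y/x)·x*.
Numerically y/x = 1.433455, so x* = 106/(6 + 8.76·1.433455) = 5.7121 and y* = 1.433455·5.7121 = 8.1881.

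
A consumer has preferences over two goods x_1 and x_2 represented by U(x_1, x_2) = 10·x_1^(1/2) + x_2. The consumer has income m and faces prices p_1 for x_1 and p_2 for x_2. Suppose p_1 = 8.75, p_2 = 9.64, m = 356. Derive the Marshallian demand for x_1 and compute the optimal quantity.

Utility is quasi-linear in x_2; the FOC for x_1 is 5/√x_1 = p_1/p_2.
Solve: √x_1 = 5·p_2/p_1, so x_1*(p_1,p_2) = (5·p_2/p_1)², and x_2* = (m − p_1·x_1*)/p_2.
Plugging in: x_1* = (5·9.64/8.75)² = 30.3444.

x_1* = 30.3444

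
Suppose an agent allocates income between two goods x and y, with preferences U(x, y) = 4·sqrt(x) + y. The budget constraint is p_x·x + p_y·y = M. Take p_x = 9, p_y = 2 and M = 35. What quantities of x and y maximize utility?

MU_x = 2/√x, MU_y = 1. Tangency: 2/√x = p_x/p_y.
Thus x* = (2·p_y/p_x)² — independent of M — with the rest of income spent on y.
Plugging in: x* = (2·2/9)² = 0.1975, y* = 16.6111.

x* = 0.1975, y* = 16.6111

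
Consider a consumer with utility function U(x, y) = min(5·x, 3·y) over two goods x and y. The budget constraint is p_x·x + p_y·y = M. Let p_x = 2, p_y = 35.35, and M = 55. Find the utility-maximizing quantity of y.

Leontief preferences: the optimum is at the kink where x/3 = y/5, i.e. y = (5/3)·x.
Budget: p_x·x + p_y·(5/3)·x = M, so (3·p_x + 5·p_y)·x = 3·M.
Demand: x*(p_x,p_y,M) = 3·M/(3·p_x + 5·p_y), y* = 5·M/(3·p_x + 5·p_y).
Here 3·2 + 5·35.35 = 182.75, giving y* = 1.5048.

y* = 1.5048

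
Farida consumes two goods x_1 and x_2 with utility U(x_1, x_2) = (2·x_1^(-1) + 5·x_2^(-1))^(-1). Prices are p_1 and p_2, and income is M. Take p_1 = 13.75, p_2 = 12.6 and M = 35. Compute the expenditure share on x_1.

share on x_1 = 0.3978

MU_x_1 ∝ 2·x_1^(-2), MU_x_2 ∝ 5·x_2^(-2), so MRS = (2/5)·(x_2/x_1)^(2) = p_1/p_2.
Hence x_2/x_1 = ((5/2)·p_1/p_2)^(1/(2)), i.e. raised to the 0.5 power.
With the ratio pinned down, the budget gives x_1* = M/(p_1 + p_2·(x_2/x_1)) and x_2* = (x_2/x_1)·x_1*.
Numerically x_2/x_1 = 1.651719, so x_1* = 35/(13.75 + 12.6·1.651719) = 1.0127 and x_2* = 1.651719·1.0127 = 1.6727.
Expenditure on x_1: 13.75·1.0127 = 13.9244; share = 0.3978.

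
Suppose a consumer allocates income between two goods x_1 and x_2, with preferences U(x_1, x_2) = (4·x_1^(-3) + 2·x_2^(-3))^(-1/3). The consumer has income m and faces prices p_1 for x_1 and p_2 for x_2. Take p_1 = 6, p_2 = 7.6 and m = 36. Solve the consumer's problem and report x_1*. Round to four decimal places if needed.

MU_x_1 ∝ 4·x_1^(-4), MU_x_2 ∝ 2·x_2^(-4), so MRS = 2·(x_2/x_1)^(4) = p_1/p_2.
Solve for the ratio: x_2/x_1 = [(1/2)·p_1/p_2]^(0.25).
With the ratio pinned down, the budget gives x_1* = m/(p_1 + p_2·(x_2/x_1)) and x_2* = (x_2/x_1)·x_1*.
Numerically x_2/x_1 = 0.792642, so x_1* = 36/(6 + 7.6·0.792642) = 2.994.

x_1* = 2.994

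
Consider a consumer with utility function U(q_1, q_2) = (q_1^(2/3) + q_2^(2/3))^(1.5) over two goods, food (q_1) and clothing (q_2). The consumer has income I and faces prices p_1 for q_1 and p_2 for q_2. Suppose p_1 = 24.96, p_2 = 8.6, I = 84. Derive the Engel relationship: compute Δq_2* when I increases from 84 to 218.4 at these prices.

Δq_2* = 13.9695

From the CES first-order condition, (q_2/q_1)^(1/3) = p_1/p_2.
Hence q_2/q_1 = (p_1/p_2)^(1/(1/3)), i.e. raised to the 3 power.
Substitute q_2 = (q_2/q_1)·q_1 into the budget: q_1* = I/(p_1 + p_2·(q_2/q_1)).
Numerically q_2/q_1 = 24.447721, so q_1* = 84/(24.96 + 8.6·24.447721) = 0.3571 and q_2* = 24.447721·0.3571 = 8.7309.
At I' = 218.4: q_2* = 22.7005. Change: 22.7005 − 8.7309 = 13.9695.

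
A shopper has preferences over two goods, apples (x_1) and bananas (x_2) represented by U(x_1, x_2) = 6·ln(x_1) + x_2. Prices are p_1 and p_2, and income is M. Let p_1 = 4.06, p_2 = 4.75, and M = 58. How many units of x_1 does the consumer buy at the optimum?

MU_x_1 = 6/x_1, MU_x_2 = 1. Tangency: 6/x_1 = p_1/p_2.
So x_1*(p_1,p_2) = 6·p_2/p_1, independent of income; and x_2* = (M − 6·p_2)/p_2.
At the given prices: x_1* = 6·4.75/4.06 = 7.0197.

x_1* = 7.0197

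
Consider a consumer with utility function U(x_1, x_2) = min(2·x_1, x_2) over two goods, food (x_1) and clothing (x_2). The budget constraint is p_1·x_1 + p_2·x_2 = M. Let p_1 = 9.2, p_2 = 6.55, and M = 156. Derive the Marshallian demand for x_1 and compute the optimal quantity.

With perfect complements, no substitution: consume in ratio x_1:x_2 = 1:2.
Budget: p_1·x_1 + p_2·2·x_1 = M, so (p_1 + 2·p_2)·x_1 = M.
Demand: x_1*(p_1,p_2,M) = M/(p_1 + 2·p_2), x_2* = 2·M/(p_1 + 2·p_2).
Here 9.2 + 2·6.55 = 22.3, giving x_1* = 6.9955.

x_1* = 6.9955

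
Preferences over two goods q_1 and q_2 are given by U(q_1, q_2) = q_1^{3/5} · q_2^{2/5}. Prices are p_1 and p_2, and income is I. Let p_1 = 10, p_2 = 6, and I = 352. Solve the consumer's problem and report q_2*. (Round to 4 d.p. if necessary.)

MU_q_1/MU_q_2 = (0.6·q_2)/(0.4·q_1); tangency sets this equal to p_1/p_2.
Rearranging, p_2·q_2 = (2/3)·p_1·q_1. Substituting into the budget gives p_1·q_1·(1 + (2/3)) = I.
Demand: q_1*(p_1,p_2,I) = 0.6·I/p_1 and q_2* = 0.4·I/p_2.
At p_1=10, p_2=6, I=352: q_2* = 0.4·352/6 = 23.4667.

q_2* = 23.4667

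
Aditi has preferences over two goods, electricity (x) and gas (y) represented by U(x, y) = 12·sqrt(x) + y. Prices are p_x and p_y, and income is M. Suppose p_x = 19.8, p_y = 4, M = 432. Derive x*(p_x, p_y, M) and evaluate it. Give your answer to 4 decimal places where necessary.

x* = 1.4692

Set MRS = p_x/p_y: 6·x^(−1/2) = p_x/p_y.
Thus x* = (6·p_y/p_x)² — independent of M — with the rest of income spent on y.
Plugging in: x* = (6·4/19.8)² = 1.4692.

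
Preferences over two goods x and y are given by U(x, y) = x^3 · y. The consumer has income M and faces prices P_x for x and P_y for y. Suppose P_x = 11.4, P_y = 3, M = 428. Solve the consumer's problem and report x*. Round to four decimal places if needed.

Demand: x*(P_x,P_y,M) = 0.75·M/P_x and y* = 0.25·M/P_y.
At P_x=11.4, P_y=3, M=428: x* = 0.75·428/11.4 = 28.1579.

x* = 28.1579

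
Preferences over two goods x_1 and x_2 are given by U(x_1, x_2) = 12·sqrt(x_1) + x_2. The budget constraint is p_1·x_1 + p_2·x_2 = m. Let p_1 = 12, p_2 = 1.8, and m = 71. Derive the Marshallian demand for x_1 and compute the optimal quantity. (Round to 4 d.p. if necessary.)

x_1* = 0.81

Utility is quasi-linear in x_2; the FOC for x_1 is 6/√x_1 = p_1/p_2.
Thus x_1* = (6·p_2/p_1)² — independent of m — with the rest of income spent on x_2.
Plugging in: x_1* = (6·1.8/12)² = 0.81.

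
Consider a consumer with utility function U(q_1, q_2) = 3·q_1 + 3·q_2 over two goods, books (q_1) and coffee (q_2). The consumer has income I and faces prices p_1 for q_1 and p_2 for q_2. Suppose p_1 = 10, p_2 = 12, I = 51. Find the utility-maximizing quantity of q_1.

Linear utility — the consumer picks whichever good has higher MU/price: 3/10 = 0.3 vs 3/12 = 0.25.
q_1 gives more utility per dollar, so spend all income on q_1: q_1* = I/p_1, q_2* = 0.
Numerically: q_1* = 5.1, q_2* = 0.

q_1* = 5.1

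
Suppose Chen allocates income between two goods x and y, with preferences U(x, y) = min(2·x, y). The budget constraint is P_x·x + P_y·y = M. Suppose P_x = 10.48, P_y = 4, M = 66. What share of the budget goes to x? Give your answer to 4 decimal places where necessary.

Demand: x*(P_x,P_y,M) = M/(P_x + 2·P_y), y* = 2·M/(P_x + 2·P_y).
Here 10.48 + 2·4 = 18.48, giving x* = 3.5714 and y* = 7.1429.
Expenditure on x: 10.48·3.5714 = 37.4286; share = 0.5671.

share on x = 0.5671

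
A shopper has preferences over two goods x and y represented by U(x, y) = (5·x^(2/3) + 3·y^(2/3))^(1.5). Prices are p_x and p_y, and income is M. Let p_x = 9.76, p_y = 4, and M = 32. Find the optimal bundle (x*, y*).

x* = 1.4343, y* = 4.5004

Numerically y/x = 3.137785, so x* = 32/(9.76 + 4·3.137785) = 1.4343 and y* = 3.137785·1.4343 = 4.5004.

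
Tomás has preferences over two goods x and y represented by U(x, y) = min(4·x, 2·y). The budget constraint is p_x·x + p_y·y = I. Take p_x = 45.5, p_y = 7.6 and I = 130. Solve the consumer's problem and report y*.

y* = 4.2834

Demand: x*(p_x,p_y,I) = 2·I/(2·p_x + 4·p_y), y* = 4·I/(2·p_x + 4·p_y).
Here 2·45.5 + 4·7.6 = 121.4, giving y* = 4.2834.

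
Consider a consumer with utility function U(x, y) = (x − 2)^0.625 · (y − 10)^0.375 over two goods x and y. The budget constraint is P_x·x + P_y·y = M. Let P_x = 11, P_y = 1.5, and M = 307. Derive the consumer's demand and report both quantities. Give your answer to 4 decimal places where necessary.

x* = 17.3409, y* = 77.5

MRS = (5/3)·(y−10)/(x−2). Tangency with P_x/P_y gives y−10 = (3/5)·(P_x/P_y)·(x−2).
Substituting into the budget: x* = 2 + 0.625·(M − 2·P_x − 10·P_y)/P_x, and y* = 10 + 0.375·(…)/P_y.
Discretionary income = 307 − 2·11 − 10·1.5 = 270; x* = 2 + 0.625·270/11 = 17.3409; y* = 10 + 0.375·270/1.5 = 77.5.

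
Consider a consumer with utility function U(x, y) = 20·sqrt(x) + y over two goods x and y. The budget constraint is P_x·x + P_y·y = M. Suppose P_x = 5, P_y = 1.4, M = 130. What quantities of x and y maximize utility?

Utility is quasi-linear in y; the FOC for x is 10/√x = P_x/P_y.
Solve: √x = 10·P_y/P_x, so x*(P_x,P_y) = (10·P_y/P_x)², and y* = (M − P_x·x*)/P_y.
Plugging in: x* = (10·1.4/5)² = 7.84, y* = 64.8571.

x* = 7.84, y* = 64.8571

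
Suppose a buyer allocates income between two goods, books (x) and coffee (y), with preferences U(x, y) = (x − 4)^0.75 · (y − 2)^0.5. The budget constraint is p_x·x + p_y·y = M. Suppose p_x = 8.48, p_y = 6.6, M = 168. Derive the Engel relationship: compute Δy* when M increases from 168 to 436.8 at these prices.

Δy* = 16.2909

MRS = (3/2)·(y−2)/(x−4). Tangency with p_x/p_y gives y−2 = (2/3)·(p_x/p_y)·(x−4).
After buying the subsistence bundle (4, 2), a share 0.6 of the remaining income goes to x: x* = 4 + 0.6·(M − 4p_x − 2p_y)/p_x.
Discretionary income = 168 − 4·8.48 − 2·6.6 = 120.88; y* = 2 + 0.4·120.88/6.6 = 9.3261.
At M' = 436.8: y* = 25.617. Change: 25.617 − 9.3261 = 16.2909.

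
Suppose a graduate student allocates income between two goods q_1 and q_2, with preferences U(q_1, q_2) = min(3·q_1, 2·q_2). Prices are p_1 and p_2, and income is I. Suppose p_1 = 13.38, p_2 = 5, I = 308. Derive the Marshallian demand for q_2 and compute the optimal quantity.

With perfect complements, no substitution: consume in ratio q_1:q_2 = 2:3.
Budget: p_1·q_1 + p_2·(3/2)·q_1 = I, so (2·p_1 + 3·p_2)·q_1 = 2·I.
Demand: q_1*(p_1,p_2,I) = 2·I/(2·p_1 + 3·p_2), q_2* = 3·I/(2·p_1 + 3·p_2).
Here 2·13.38 + 3·5 = 41.76, giving q_2* = 22.1264.

q_2* = 22.1264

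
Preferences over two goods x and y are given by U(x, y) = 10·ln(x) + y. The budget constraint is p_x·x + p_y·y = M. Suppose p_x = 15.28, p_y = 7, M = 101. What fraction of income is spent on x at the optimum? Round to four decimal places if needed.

share on x = 0.6931

So x*(p_x,p_y) = 10·p_y/p_x, independent of income; and y* = (M − 10·p_y)/p_y.
At the given prices: x* = 10·7/15.28 = 4.5812, and y* = 4.4286.
Expenditure on x: 15.28·4.5812 = 70; share = 0.6931.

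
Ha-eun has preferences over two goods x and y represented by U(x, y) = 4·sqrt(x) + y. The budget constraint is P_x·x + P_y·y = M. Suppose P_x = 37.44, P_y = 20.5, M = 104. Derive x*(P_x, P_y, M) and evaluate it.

Utility is quasi-linear in y; the FOC for x is 2/√x = P_x/P_y.
Solve: √x = 2·P_y/P_x, so x*(P_x,P_y) = (2·P_y/P_x)², and y* = (M − P_x·x*)/P_y.
Plugging in: x* = (2·20.5/37.44)² = 1.1992.

x* = 1.1992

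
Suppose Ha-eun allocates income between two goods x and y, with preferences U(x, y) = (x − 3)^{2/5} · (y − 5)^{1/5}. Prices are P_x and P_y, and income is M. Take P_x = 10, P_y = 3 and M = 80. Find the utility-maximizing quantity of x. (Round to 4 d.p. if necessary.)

Let x' = x−3, y' = y−5. MRS = 2·y'/x' = P_x/P_y.
Substituting into the budget: x* = 3 + 2/3·(M − 3·P_x − 5·P_y)/P_x, and y* = 5 + 1/3·(…)/P_y.
Discretionary income = 80 − 3·10 − 5·3 = 35; x* = 3 + 2/3·35/10 = 5.3333.

x* = 5.3333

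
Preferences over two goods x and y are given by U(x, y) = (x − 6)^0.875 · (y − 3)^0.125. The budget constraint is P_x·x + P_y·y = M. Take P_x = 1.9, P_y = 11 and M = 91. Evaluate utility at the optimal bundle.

V = 13.5106

Discretionary income = 91 − 6·1.9 − 3·11 = 46.6; x* = 6 + 0.875·46.6/1.9 = 27.4605; y* = 3 + 0.125·46.6/11 = 3.5295.
Utility at the optimum: U(27.4605, 3.5295) = 13.5106.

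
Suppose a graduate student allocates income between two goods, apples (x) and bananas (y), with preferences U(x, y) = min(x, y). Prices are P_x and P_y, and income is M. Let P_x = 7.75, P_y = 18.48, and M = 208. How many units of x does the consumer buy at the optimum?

x* = 7.9299

Demand: x*(P_x,P_y,M) = M/(P_x + P_y), y* = M/(P_x + P_y).
Here 7.75 + 18.48 = 26.23, giving x* = 7.9299.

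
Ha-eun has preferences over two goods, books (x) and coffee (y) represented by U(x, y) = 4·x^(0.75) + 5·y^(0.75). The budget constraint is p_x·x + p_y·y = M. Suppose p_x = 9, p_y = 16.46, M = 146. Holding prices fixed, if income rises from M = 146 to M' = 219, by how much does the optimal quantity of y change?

With the ratio pinned down, the budget gives x* = M/(p_x + p_y·(y/x)) and y* = (y/x)·x*.
Numerically y/x = 0.218218, so x* = 146/(9 + 16.46·0.218218) = 11.5948 and y* = 0.218218·11.5948 = 2.5302.
At M' = 219: y* = 3.7953. Change: 3.7953 − 2.5302 = 1.2651.

Δy* = 1.2651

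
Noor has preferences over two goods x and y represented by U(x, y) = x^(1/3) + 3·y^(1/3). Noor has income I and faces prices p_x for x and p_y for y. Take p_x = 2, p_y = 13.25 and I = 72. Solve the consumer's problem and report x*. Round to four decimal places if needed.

x* = 11.9253

MRS = MU_x/MU_y = (1/3)·(y/x)^(2/3). Set equal to p_x/p_y.
Hence y/x = (3·p_x/p_y)^(1/(2/3)), i.e. raised to the 1.5 power.
Substitute y = (y/x)·x into the budget: x* = I/(p_x + p_y·(y/x)).
Numerically y/x = 0.304721, so x* = 72/(2 + 13.25·0.304721) = 11.9253.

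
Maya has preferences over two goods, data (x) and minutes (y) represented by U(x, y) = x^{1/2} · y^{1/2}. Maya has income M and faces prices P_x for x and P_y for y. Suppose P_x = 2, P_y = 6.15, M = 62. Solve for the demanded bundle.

The MRS is y/x. Set MRS = P_x/P_y.
Rearranging, P_y·y = P_x·x. Substituting into the budget gives P_x·x·(1 + 1) = M.
Demand: x*(P_x,P_y,M) = 0.5·M/P_x and y* = 0.5·M/P_y.
At P_x=2, P_y=6.15, M=62: x* = 0.5·62/2 = 15.5, y* = 5.0407.

x* = 15.5, y* = 5.0407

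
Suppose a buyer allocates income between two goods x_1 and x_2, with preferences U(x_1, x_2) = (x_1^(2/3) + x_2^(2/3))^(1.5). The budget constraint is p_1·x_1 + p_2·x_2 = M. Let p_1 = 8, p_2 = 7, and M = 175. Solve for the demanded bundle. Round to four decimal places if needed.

MU_x_1 ∝ x_1^(-1/3), MU_x_2 ∝ x_2^(-1/3), so MRS = (x_2/x_1)^(1/3) = p_1/p_2.
Hence x_2/x_1 = (p_1/p_2)^(1/(1/3)), i.e. raised to the 3 power.
With the ratio pinned down, the budget gives x_1* = M/(p_1 + p_2·(x_2/x_1)) and x_2* = (x_2/x_1)·x_1*.
Numerically x_2/x_1 = 1.492711, so x_1* = 175/(8 + 7·1.492711) = 9.4856 and x_2* = 1.492711·9.4856 = 14.1593.

x_1* = 9.4856, x_2* = 14.1593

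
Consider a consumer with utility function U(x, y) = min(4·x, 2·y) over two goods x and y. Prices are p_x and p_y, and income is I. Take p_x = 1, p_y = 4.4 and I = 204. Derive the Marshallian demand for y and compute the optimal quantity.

With perfect complements, no substitution: consume in ratio x:y = 2:4.
Budget: p_x·x + p_y·2·x = I, so (2·p_x + 4·p_y)·x = 2·I.
Demand: x*(p_x,p_y,I) = 2·I/(2·p_x + 4·p_y), y* = 4·I/(2·p_x + 4·p_y).
Here 2·1 + 4·4.4 = 19.6, giving y* = 41.6327.

y* = 41.6327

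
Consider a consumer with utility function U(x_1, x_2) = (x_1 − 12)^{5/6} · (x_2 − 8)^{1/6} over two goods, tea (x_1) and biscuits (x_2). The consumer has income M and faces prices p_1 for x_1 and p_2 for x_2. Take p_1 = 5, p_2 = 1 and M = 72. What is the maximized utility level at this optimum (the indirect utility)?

V = 0.6667

MRS = 5·(x_2−8)/(x_1−12). Tangency with p_1/p_2 gives x_2−8 = (1/5)·(p_1/p_2)·(x_1−12).
After buying the subsistence bundle (12, 8), a share 5/6 of the remaining income goes to x_1: x_1* = 12 + 5/6·(M − 12p_1 − 8p_2)/p_1.
Discretionary income = 72 − 12·5 − 8·1 = 4; x_1* = 12 + 5/6·4/5 = 12.6667; x_2* = 8 + 1/6·4/1 = 8.6667.
Utility at the optimum: U(12.6667, 8.6667) = 0.6667.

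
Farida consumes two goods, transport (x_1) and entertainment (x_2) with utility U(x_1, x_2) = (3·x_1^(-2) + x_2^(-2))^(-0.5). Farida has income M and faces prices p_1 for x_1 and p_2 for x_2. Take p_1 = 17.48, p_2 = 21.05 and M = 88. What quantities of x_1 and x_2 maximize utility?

x_1* = 2.8206, x_2* = 1.8382

MU_x_1 ∝ 3·x_1^(-3), MU_x_2 ∝ x_2^(-3), so MRS = 3·(x_2/x_1)^(3) = p_1/p_2.
Hence x_2/x_1 = ((1/3)·p_1/p_2)^(1/(3)), i.e. raised to the 1/3 power.
With the ratio pinned down, the budget gives x_1* = M/(p_1 + p_2·(x_2/x_1)) and x_2* = (x_2/x_1)·x_1*.
Numerically x_2/x_1 = 0.651712, so x_1* = 88/(17.48 + 21.05·0.651712) = 2.8206 and x_2* = 0.651712·2.8206 = 1.8382.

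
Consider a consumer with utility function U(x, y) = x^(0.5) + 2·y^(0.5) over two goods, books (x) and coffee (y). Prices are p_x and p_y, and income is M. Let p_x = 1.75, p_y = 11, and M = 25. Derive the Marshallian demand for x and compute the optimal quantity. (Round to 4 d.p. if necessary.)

x* = 8.7302

From the CES first-order condition, (1/2)·(y/x)^(0.5) = p_x/p_y.
Hence y/x = (2·p_x/p_y)^(1/(0.5)), i.e. raised to the 2 power.
Substitute y = (y/x)·x into the budget: x* = M/(p_x + p_y·(y/x)).
Numerically y/x = 0.10124, so x* = 25/(1.75 + 11·0.10124) = 8.7302.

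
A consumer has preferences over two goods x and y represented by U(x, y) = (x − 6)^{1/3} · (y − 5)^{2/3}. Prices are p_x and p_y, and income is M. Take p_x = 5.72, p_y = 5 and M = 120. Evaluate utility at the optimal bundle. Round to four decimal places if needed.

Let x' = x−6, y' = y−5. MRS = (1/2)·y'/x' = p_x/p_y.
Substituting into the budget: x* = 6 + 1/3·(M − 6·p_x − 5·p_y)/p_x, and y* = 5 + 2/3·(…)/p_y.
Discretionary income = 120 − 6·5.72 − 5·5 = 60.68; x* = 6 + 1/3·60.68/5.72 = 9.5361; y* = 5 + 2/3·60.68/5 = 13.0907.
Utility at the optimum: U(9.5361, 13.0907) = 6.14.

V = 6.14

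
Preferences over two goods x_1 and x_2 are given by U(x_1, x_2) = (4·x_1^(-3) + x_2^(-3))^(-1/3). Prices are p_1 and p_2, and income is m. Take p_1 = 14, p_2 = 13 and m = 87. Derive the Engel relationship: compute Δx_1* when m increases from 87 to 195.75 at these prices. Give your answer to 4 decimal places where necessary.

MRS = MU_x_1/MU_x_2 = 4·(x_2/x_1)^(4). Set equal to p_1/p_2.
Solve for the ratio: x_2/x_1 = [(1/4)·p_1/p_2]^(0.25).
Substitute x_2 = (x_2/x_1)·x_1 into the budget: x_1* = m/(p_1 + p_2·(x_2/x_1)).
Numerically x_2/x_1 = 0.720329, so x_1* = 87/(14 + 13·0.720329) = 3.7236.
At m' = 195.75: x_1* = 8.3782. Change: 8.3782 − 3.7236 = 4.6545.

Δx_1* = 4.6545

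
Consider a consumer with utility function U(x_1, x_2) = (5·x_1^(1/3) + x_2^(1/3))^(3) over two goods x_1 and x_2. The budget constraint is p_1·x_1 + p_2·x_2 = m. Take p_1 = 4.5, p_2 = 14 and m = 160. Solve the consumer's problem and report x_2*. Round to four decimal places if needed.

x_2* = 0.5516

MRS = MU_x_1/MU_x_2 = 5·(x_2/x_1)^(2/3). Set equal to p_1/p_2.
Hence x_2/x_1 = ((1/5)·p_1/p_2)^(1/(2/3)), i.e. raised to the 1.5 power.
Substitute x_2 = (x_2/x_1)·x_1 into the budget: x_1* = m/(p_1 + p_2·(x_2/x_1)).
Numerically x_2/x_1 = 0.016299, so x_1* = 160/(4.5 + 14·0.016299) = 33.8396 and x_2* = 0.016299·33.8396 = 0.5516.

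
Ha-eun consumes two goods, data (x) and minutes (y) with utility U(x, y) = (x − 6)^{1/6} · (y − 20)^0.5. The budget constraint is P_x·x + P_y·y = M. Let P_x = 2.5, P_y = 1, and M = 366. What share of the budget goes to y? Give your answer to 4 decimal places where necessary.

share on y = 0.7329

This is Cobb-Douglas in (x−6, y−20): tangency gives 1/6·P_y·(y−20) = 0.5·P_x·(x−6).
Substituting into the budget: x* = 6 + 0.25·(M − 6·P_x − 20·P_y)/P_x, and y* = 20 + 0.75·(…)/P_y.
Discretionary income = 366 − 6·2.5 − 20·1 = 331; x* = 6 + 0.25·331/2.5 = 39.1; y* = 20 + 0.75·331/1 = 268.25.
Expenditure on y: 1·268.25 = 268.25; share = 0.7329.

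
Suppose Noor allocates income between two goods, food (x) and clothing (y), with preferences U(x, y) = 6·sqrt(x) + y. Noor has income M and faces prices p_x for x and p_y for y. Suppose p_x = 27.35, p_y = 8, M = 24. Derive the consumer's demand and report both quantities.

Set MRS = p_x/p_y: 3·x^(−1/2) = p_x/p_y.
Thus x* = (3·p_y/p_x)² — independent of M — with the rest of income spent on y.
Plugging in: x* = (3·8/27.35)² = 0.77, y* = 0.3675.

x* = 0.77, y* = 0.3675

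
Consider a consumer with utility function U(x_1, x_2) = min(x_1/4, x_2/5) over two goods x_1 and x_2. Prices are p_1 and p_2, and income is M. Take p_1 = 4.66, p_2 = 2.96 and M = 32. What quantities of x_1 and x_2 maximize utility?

Demand: x_1*(p_1,p_2,M) = 4·M/(4·p_1 + 5·p_2), x_2* = 5·M/(4·p_1 + 5·p_2).
Here 4·4.66 + 5·2.96 = 33.44, giving x_1* = 3.8278 and x_2* = 4.7847.

x_1* = 3.8278, x_2* = 4.7847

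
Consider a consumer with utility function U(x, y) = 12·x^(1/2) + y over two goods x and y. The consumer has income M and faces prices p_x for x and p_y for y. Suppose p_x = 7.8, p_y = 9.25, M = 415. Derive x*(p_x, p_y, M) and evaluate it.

MU_x = 6/√x, MU_y = 1. Tangency: 6/√x = p_x/p_y.
Solve: √x = 6·p_y/p_x, so x*(p_x,p_y) = (6·p_y/p_x)², and y* = (M − p_x·x*)/p_y.
Plugging in: x* = (6·9.25/7.8)² = 50.6287.

x* = 50.6287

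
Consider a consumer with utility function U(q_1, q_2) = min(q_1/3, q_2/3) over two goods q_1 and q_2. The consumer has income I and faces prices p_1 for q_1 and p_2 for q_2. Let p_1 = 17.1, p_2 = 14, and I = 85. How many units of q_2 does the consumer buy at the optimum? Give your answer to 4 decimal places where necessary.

Leontief preferences: the optimum is at the kink where q_1/3 = q_2/3, i.e. q_2 = q_1.
Budget: p_1·q_1 + p_2·q_1 = I, so (3·p_1 + 3·p_2)·q_1 = 3·I.
Demand: q_1*(p_1,p_2,I) = 3·I/(3·p_1 + 3·p_2), q_2* = 3·I/(3·p_1 + 3·p_2).
Here 3·17.1 + 3·14 = 93.3, giving q_2* = 2.7331.

q_2* = 2.7331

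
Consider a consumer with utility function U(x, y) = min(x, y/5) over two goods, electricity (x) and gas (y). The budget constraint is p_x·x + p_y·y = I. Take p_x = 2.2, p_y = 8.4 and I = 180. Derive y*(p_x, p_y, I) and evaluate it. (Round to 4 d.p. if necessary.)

Leontief preferences: the optimum is at the kink where x/1 = y/5, i.e. y = 5·x.
Budget: p_x·x + p_y·5·x = I, so (p_x + 5·p_y)·x = I.
Demand: x*(p_x,p_y,I) = I/(p_x + 5·p_y), y* = 5·I/(p_x + 5·p_y).
Here 2.2 + 5·8.4 = 44.2, giving y* = 20.362.

y* = 20.362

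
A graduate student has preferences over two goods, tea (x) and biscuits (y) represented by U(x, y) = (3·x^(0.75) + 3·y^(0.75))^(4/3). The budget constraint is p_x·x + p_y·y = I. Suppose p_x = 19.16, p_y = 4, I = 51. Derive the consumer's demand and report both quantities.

MU_x ∝ 3·x^(-0.25), MU_y ∝ 3·y^(-0.25), so MRS = (y/x)^(0.25) = p_x/p_y.
Hence y/x = (p_x/p_y)^(1/(0.25)), i.e. raised to the 4 power.
With the ratio pinned down, the budget gives x* = I/(p_x + p_y·(y/x)) and y* = (y/x)·x*.
Numerically y/x = 526.431725, so x* = 51/(19.16 + 4·526.431725) = 0.024 and y* = 526.431725·0.024 = 12.635.

x* = 0.024, y* = 12.635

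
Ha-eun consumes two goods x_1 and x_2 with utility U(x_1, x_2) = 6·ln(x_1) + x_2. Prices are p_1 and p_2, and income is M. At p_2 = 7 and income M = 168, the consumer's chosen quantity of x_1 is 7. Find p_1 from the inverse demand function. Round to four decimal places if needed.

MU_x_1 = 6/x_1, MU_x_2 = 1. Tangency: 6/x_1 = p_1/p_2.
So x_1*(p_1,p_2) = 6·p_2/p_1, independent of income; and x_2* = (M − 6·p_2)/p_2.
Set x_1* = 7 in the demand function and solve for p_1: p_1 = 6.

p_1 = 6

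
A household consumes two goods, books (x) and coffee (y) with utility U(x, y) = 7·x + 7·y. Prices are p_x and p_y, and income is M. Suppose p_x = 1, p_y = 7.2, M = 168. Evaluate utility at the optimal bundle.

V = 1176

Perfect substitutes: compare marginal utility per dollar. 7/p_x vs 7/p_y → 7 vs 0.9722.
x gives more utility per dollar, so spend all income on x: x* = M/p_x, y* = 0.
Numerically: x* = 168, y* = 0.
Utility at the optimum: U(168, 0) = 1176.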